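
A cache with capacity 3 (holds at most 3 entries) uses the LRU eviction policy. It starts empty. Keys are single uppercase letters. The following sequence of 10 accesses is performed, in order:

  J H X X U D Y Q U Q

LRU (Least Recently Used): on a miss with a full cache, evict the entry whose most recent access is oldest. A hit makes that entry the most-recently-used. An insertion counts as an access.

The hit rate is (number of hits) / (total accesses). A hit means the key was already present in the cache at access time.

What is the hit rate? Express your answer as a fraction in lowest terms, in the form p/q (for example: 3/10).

LRU simulation (capacity=3):
  1. access J: MISS. Cache (LRU->MRU): [J]
  2. access H: MISS. Cache (LRU->MRU): [J H]
  3. access X: MISS. Cache (LRU->MRU): [J H X]
  4. access X: HIT. Cache (LRU->MRU): [J H X]
  5. access U: MISS, evict J. Cache (LRU->MRU): [H X U]
  6. access D: MISS, evict H. Cache (LRU->MRU): [X U D]
  7. access Y: MISS, evict X. Cache (LRU->MRU): [U D Y]
  8. access Q: MISS, evict U. Cache (LRU->MRU): [D Y Q]
  9. access U: MISS, evict D. Cache (LRU->MRU): [Y Q U]
  10. access Q: HIT. Cache (LRU->MRU): [Y U Q]
Total: 2 hits, 8 misses, 5 evictions

Hit rate = 2/10 = 1/5

Answer: 1/5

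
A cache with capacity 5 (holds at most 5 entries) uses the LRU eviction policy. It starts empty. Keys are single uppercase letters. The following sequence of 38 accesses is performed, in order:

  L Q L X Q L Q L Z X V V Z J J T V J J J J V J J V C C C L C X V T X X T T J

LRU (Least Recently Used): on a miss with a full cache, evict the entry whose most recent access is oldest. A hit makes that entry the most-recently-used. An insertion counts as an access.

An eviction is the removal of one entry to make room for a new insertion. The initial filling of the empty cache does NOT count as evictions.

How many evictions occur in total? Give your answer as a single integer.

Answer: 7

Derivation:
LRU simulation (capacity=5):
  1. access L: MISS. Cache (LRU->MRU): [L]
  2. access Q: MISS. Cache (LRU->MRU): [L Q]
  3. access L: HIT. Cache (LRU->MRU): [Q L]
  4. access X: MISS. Cache (LRU->MRU): [Q L X]
  5. access Q: HIT. Cache (LRU->MRU): [L X Q]
  6. access L: HIT. Cache (LRU->MRU): [X Q L]
  7. access Q: HIT. Cache (LRU->MRU): [X L Q]
  8. access L: HIT. Cache (LRU->MRU): [X Q L]
  9. access Z: MISS. Cache (LRU->MRU): [X Q L Z]
  10. access X: HIT. Cache (LRU->MRU): [Q L Z X]
  11. access V: MISS. Cache (LRU->MRU): [Q L Z X V]
  12. access V: HIT. Cache (LRU->MRU): [Q L Z X V]
  13. access Z: HIT. Cache (LRU->MRU): [Q L X V Z]
  14. access J: MISS, evict Q. Cache (LRU->MRU): [L X V Z J]
  15. access J: HIT. Cache (LRU->MRU): [L X V Z J]
  16. access T: MISS, evict L. Cache (LRU->MRU): [X V Z J T]
  17. access V: HIT. Cache (LRU->MRU): [X Z J T V]
  18. access J: HIT. Cache (LRU->MRU): [X Z T V J]
  19. access J: HIT. Cache (LRU->MRU): [X Z T V J]
  20. access J: HIT. Cache (LRU->MRU): [X Z T V J]
  21. access J: HIT. Cache (LRU->MRU): [X Z T V J]
  22. access V: HIT. Cache (LRU->MRU): [X Z T J V]
  23. access J: HIT. Cache (LRU->MRU): [X Z T V J]
  24. access J: HIT. Cache (LRU->MRU): [X Z T V J]
  25. access V: HIT. Cache (LRU->MRU): [X Z T J V]
  26. access C: MISS, evict X. Cache (LRU->MRU): [Z T J V C]
  27. access C: HIT. Cache (LRU->MRU): [Z T J V C]
  28. access C: HIT. Cache (LRU->MRU): [Z T J V C]
  29. access L: MISS, evict Z. Cache (LRU->MRU): [T J V C L]
  30. access C: HIT. Cache (LRU->MRU): [T J V L C]
  31. access X: MISS, evict T. Cache (LRU->MRU): [J V L C X]
  32. access V: HIT. Cache (LRU->MRU): [J L C X V]
  33. access T: MISS, evict J. Cache (LRU->MRU): [L C X V T]
  34. access X: HIT. Cache (LRU->MRU): [L C V T X]
  35. access X: HIT. Cache (LRU->MRU): [L C V T X]
  36. access T: HIT. Cache (LRU->MRU): [L C V X T]
  37. access T: HIT. Cache (LRU->MRU): [L C V X T]
  38. access J: MISS, evict L. Cache (LRU->MRU): [C V X T J]
Total: 26 hits, 12 misses, 7 evictions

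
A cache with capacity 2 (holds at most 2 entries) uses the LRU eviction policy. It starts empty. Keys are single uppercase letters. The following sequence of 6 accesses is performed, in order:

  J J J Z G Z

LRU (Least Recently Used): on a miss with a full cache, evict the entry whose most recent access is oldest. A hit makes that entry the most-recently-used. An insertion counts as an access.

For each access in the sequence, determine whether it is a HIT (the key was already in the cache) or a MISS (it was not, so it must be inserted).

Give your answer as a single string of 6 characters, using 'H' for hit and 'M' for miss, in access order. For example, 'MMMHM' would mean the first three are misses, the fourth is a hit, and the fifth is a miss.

LRU simulation (capacity=2):
  1. access J: MISS. Cache (LRU->MRU): [J]
  2. access J: HIT. Cache (LRU->MRU): [J]
  3. access J: HIT. Cache (LRU->MRU): [J]
  4. access Z: MISS. Cache (LRU->MRU): [J Z]
  5. access G: MISS, evict J. Cache (LRU->MRU): [Z G]
  6. access Z: HIT. Cache (LRU->MRU): [G Z]
Total: 3 hits, 3 misses, 1 evictions

Answer: MHHMMH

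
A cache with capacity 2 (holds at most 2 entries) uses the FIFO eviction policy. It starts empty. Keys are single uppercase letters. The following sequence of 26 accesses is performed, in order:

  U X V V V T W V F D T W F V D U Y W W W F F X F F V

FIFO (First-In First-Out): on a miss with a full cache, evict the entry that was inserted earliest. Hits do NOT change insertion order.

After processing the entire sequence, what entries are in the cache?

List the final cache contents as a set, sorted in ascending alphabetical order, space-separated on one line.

Answer: V X

Derivation:
FIFO simulation (capacity=2):
  1. access U: MISS. Cache (old->new): [U]
  2. access X: MISS. Cache (old->new): [U X]
  3. access V: MISS, evict U. Cache (old->new): [X V]
  4. access V: HIT. Cache (old->new): [X V]
  5. access V: HIT. Cache (old->new): [X V]
  6. access T: MISS, evict X. Cache (old->new): [V T]
  7. access W: MISS, evict V. Cache (old->new): [T W]
  8. access V: MISS, evict T. Cache (old->new): [W V]
  9. access F: MISS, evict W. Cache (old->new): [V F]
  10. access D: MISS, evict V. Cache (old->new): [F D]
  11. access T: MISS, evict F. Cache (old->new): [D T]
  12. access W: MISS, evict D. Cache (old->new): [T W]
  13. access F: MISS, evict T. Cache (old->new): [W F]
  14. access V: MISS, evict W. Cache (old->new): [F V]
  15. access D: MISS, evict F. Cache (old->new): [V D]
  16. access U: MISS, evict V. Cache (old->new): [D U]
  17. access Y: MISS, evict D. Cache (old->new): [U Y]
  18. access W: MISS, evict U. Cache (old->new): [Y W]
  19. access W: HIT. Cache (old->new): [Y W]
  20. access W: HIT. Cache (old->new): [Y W]
  21. access F: MISS, evict Y. Cache (old->new): [W F]
  22. access F: HIT. Cache (old->new): [W F]
  23. access X: MISS, evict W. Cache (old->new): [F X]
  24. access F: HIT. Cache (old->new): [F X]
  25. access F: HIT. Cache (old->new): [F X]
  26. access V: MISS, evict F. Cache (old->new): [X V]
Total: 7 hits, 19 misses, 17 evictions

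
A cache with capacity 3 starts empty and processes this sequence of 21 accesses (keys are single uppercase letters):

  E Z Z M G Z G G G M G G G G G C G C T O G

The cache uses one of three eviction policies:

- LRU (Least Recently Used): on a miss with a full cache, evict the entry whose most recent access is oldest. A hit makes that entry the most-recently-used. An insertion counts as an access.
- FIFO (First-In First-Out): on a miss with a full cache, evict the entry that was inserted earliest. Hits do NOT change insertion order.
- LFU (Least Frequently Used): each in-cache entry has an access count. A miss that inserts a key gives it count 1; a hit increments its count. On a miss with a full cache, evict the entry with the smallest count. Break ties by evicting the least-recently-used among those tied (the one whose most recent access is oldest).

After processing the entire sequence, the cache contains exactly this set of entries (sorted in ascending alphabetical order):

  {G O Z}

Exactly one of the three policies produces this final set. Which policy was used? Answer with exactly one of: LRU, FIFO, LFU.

Answer: LFU

Derivation:
Simulating under each policy and comparing final sets:
  LRU: final set = {G O T} -> differs
  FIFO: final set = {G O T} -> differs
  LFU: final set = {G O Z} -> MATCHES target
Only LFU produces the target set.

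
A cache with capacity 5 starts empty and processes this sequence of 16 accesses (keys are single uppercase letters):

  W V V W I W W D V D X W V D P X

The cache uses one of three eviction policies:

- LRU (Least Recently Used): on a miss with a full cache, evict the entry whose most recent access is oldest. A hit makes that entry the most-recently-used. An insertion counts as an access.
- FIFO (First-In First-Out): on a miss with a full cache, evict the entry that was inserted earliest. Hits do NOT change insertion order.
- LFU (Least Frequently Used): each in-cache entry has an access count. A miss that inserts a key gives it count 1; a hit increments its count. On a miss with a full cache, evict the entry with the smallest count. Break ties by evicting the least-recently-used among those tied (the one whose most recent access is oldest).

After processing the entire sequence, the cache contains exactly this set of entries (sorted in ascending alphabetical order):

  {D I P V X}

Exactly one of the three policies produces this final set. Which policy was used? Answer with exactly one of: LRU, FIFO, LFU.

Answer: FIFO

Derivation:
Simulating under each policy and comparing final sets:
  LRU: final set = {D P V W X} -> differs
  FIFO: final set = {D I P V X} -> MATCHES target
  LFU: final set = {D P V W X} -> differs
Only FIFO produces the target set.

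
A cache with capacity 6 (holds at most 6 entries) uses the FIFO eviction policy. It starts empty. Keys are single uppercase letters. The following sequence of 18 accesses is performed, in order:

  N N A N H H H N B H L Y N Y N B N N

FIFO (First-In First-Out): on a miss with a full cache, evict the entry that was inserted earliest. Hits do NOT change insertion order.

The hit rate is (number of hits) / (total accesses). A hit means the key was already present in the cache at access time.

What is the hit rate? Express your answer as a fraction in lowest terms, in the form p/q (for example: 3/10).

Answer: 2/3

Derivation:
FIFO simulation (capacity=6):
  1. access N: MISS. Cache (old->new): [N]
  2. access N: HIT. Cache (old->new): [N]
  3. access A: MISS. Cache (old->new): [N A]
  4. access N: HIT. Cache (old->new): [N A]
  5. access H: MISS. Cache (old->new): [N A H]
  6. access H: HIT. Cache (old->new): [N A H]
  7. access H: HIT. Cache (old->new): [N A H]
  8. access N: HIT. Cache (old->new): [N A H]
  9. access B: MISS. Cache (old->new): [N A H B]
  10. access H: HIT. Cache (old->new): [N A H B]
  11. access L: MISS. Cache (old->new): [N A H B L]
  12. access Y: MISS. Cache (old->new): [N A H B L Y]
  13. access N: HIT. Cache (old->new): [N A H B L Y]
  14. access Y: HIT. Cache (old->new): [N A H B L Y]
  15. access N: HIT. Cache (old->new): [N A H B L Y]
  16. access B: HIT. Cache (old->new): [N A H B L Y]
  17. access N: HIT. Cache (old->new): [N A H B L Y]
  18. access N: HIT. Cache (old->new): [N A H B L Y]
Total: 12 hits, 6 misses, 0 evictions

Hit rate = 12/18 = 2/3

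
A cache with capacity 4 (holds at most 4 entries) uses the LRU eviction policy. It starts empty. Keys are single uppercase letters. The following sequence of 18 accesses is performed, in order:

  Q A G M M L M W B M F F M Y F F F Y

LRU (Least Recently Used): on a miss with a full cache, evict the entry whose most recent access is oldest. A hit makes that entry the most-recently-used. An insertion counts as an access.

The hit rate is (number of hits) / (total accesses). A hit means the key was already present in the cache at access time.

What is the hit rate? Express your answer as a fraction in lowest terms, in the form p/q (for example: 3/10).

Answer: 1/2

Derivation:
LRU simulation (capacity=4):
  1. access Q: MISS. Cache (LRU->MRU): [Q]
  2. access A: MISS. Cache (LRU->MRU): [Q A]
  3. access G: MISS. Cache (LRU->MRU): [Q A G]
  4. access M: MISS. Cache (LRU->MRU): [Q A G M]
  5. access M: HIT. Cache (LRU->MRU): [Q A G M]
  6. access L: MISS, evict Q. Cache (LRU->MRU): [A G M L]
  7. access M: HIT. Cache (LRU->MRU): [A G L M]
  8. access W: MISS, evict A. Cache (LRU->MRU): [G L M W]
  9. access B: MISS, evict G. Cache (LRU->MRU): [L M W B]
  10. access M: HIT. Cache (LRU->MRU): [L W B M]
  11. access F: MISS, evict L. Cache (LRU->MRU): [W B M F]
  12. access F: HIT. Cache (LRU->MRU): [W B M F]
  13. access M: HIT. Cache (LRU->MRU): [W B F M]
  14. access Y: MISS, evict W. Cache (LRU->MRU): [B F M Y]
  15. access F: HIT. Cache (LRU->MRU): [B M Y F]
  16. access F: HIT. Cache (LRU->MRU): [B M Y F]
  17. access F: HIT. Cache (LRU->MRU): [B M Y F]
  18. access Y: HIT. Cache (LRU->MRU): [B M F Y]
Total: 9 hits, 9 misses, 5 evictions

Hit rate = 9/18 = 1/2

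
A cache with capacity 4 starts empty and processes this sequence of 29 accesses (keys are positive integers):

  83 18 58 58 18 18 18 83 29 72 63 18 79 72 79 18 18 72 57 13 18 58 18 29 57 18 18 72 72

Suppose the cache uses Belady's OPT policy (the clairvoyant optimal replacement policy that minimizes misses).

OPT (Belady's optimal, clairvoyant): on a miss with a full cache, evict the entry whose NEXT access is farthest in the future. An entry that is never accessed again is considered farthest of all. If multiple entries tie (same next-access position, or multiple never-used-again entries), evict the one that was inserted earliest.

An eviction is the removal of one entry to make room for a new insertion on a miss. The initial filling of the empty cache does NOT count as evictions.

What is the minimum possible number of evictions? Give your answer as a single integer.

Answer: 7

Derivation:
OPT (Belady) simulation (capacity=4):
  1. access 83: MISS. Cache: [83]
  2. access 18: MISS. Cache: [83 18]
  3. access 58: MISS. Cache: [83 18 58]
  4. access 58: HIT. Next use of 58: step 22. Cache: [83 18 58]
  5. access 18: HIT. Next use of 18: step 6. Cache: [83 18 58]
  6. access 18: HIT. Next use of 18: step 7. Cache: [83 18 58]
  7. access 18: HIT. Next use of 18: step 12. Cache: [83 18 58]
  8. access 83: HIT. Next use of 83: never. Cache: [83 18 58]
  9. access 29: MISS. Cache: [83 18 58 29]
  10. access 72: MISS, evict 83 (next use: never). Cache: [18 58 29 72]
  11. access 63: MISS, evict 29 (next use: step 24). Cache: [18 58 72 63]
  12. access 18: HIT. Next use of 18: step 16. Cache: [18 58 72 63]
  13. access 79: MISS, evict 63 (next use: never). Cache: [18 58 72 79]
  14. access 72: HIT. Next use of 72: step 18. Cache: [18 58 72 79]
  15. access 79: HIT. Next use of 79: never. Cache: [18 58 72 79]
  16. access 18: HIT. Next use of 18: step 17. Cache: [18 58 72 79]
  17. access 18: HIT. Next use of 18: step 21. Cache: [18 58 72 79]
  18. access 72: HIT. Next use of 72: step 28. Cache: [18 58 72 79]
  19. access 57: MISS, evict 79 (next use: never). Cache: [18 58 72 57]
  20. access 13: MISS, evict 72 (next use: step 28). Cache: [18 58 57 13]
  21. access 18: HIT. Next use of 18: step 23. Cache: [18 58 57 13]
  22. access 58: HIT. Next use of 58: never. Cache: [18 58 57 13]
  23. access 18: HIT. Next use of 18: step 26. Cache: [18 58 57 13]
  24. access 29: MISS, evict 58 (next use: never). Cache: [18 57 13 29]
  25. access 57: HIT. Next use of 57: never. Cache: [18 57 13 29]
  26. access 18: HIT. Next use of 18: step 27. Cache: [18 57 13 29]
  27. access 18: HIT. Next use of 18: never. Cache: [18 57 13 29]
  28. access 72: MISS, evict 18 (next use: never). Cache: [57 13 29 72]
  29. access 72: HIT. Next use of 72: never. Cache: [57 13 29 72]
Total: 18 hits, 11 misses, 7 evictions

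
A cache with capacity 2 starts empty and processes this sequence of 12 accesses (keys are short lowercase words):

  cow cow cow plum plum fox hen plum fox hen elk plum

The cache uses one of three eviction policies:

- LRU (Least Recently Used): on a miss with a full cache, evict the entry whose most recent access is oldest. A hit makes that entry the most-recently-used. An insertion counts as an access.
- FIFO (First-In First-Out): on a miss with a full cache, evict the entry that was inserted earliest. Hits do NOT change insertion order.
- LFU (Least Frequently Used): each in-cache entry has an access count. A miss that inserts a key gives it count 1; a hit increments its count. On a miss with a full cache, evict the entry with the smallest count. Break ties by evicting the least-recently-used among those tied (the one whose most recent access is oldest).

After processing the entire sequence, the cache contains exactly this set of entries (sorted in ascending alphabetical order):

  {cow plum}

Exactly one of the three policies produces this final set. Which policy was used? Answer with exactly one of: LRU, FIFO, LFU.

Answer: LFU

Derivation:
Simulating under each policy and comparing final sets:
  LRU: final set = {elk plum} -> differs
  FIFO: final set = {elk plum} -> differs
  LFU: final set = {cow plum} -> MATCHES target
Only LFU produces the target set.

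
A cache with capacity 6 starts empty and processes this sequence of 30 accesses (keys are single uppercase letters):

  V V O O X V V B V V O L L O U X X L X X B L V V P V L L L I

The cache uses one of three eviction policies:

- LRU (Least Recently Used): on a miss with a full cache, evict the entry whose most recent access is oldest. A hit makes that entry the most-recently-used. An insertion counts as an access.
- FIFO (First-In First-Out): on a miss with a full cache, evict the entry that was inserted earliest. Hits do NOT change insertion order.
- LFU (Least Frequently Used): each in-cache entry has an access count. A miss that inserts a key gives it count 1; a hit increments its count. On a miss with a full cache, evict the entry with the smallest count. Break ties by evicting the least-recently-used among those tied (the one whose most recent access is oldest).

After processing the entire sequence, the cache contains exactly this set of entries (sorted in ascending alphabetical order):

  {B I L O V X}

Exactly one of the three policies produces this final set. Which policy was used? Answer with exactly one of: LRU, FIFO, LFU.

Simulating under each policy and comparing final sets:
  LRU: final set = {B I L P V X} -> differs
  FIFO: final set = {B I L P U V} -> differs
  LFU: final set = {B I L O V X} -> MATCHES target
Only LFU produces the target set.

Answer: LFU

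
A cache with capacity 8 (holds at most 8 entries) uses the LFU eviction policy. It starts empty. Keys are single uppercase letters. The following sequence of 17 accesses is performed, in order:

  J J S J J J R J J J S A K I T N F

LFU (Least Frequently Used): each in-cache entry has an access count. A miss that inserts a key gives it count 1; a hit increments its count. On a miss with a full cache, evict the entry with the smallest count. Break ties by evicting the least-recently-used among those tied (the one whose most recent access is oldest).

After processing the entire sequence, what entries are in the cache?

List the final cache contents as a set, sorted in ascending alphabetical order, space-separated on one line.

Answer: A F I J K N S T

Derivation:
LFU simulation (capacity=8):
  1. access J: MISS. Cache: [J(c=1)]
  2. access J: HIT, count now 2. Cache: [J(c=2)]
  3. access S: MISS. Cache: [S(c=1) J(c=2)]
  4. access J: HIT, count now 3. Cache: [S(c=1) J(c=3)]
  5. access J: HIT, count now 4. Cache: [S(c=1) J(c=4)]
  6. access J: HIT, count now 5. Cache: [S(c=1) J(c=5)]
  7. access R: MISS. Cache: [S(c=1) R(c=1) J(c=5)]
  8. access J: HIT, count now 6. Cache: [S(c=1) R(c=1) J(c=6)]
  9. access J: HIT, count now 7. Cache: [S(c=1) R(c=1) J(c=7)]
  10. access J: HIT, count now 8. Cache: [S(c=1) R(c=1) J(c=8)]
  11. access S: HIT, count now 2. Cache: [R(c=1) S(c=2) J(c=8)]
  12. access A: MISS. Cache: [R(c=1) A(c=1) S(c=2) J(c=8)]
  13. access K: MISS. Cache: [R(c=1) A(c=1) K(c=1) S(c=2) J(c=8)]
  14. access I: MISS. Cache: [R(c=1) A(c=1) K(c=1) I(c=1) S(c=2) J(c=8)]
  15. access T: MISS. Cache: [R(c=1) A(c=1) K(c=1) I(c=1) T(c=1) S(c=2) J(c=8)]
  16. access N: MISS. Cache: [R(c=1) A(c=1) K(c=1) I(c=1) T(c=1) N(c=1) S(c=2) J(c=8)]
  17. access F: MISS, evict R(c=1). Cache: [A(c=1) K(c=1) I(c=1) T(c=1) N(c=1) F(c=1) S(c=2) J(c=8)]
Total: 8 hits, 9 misses, 1 evictions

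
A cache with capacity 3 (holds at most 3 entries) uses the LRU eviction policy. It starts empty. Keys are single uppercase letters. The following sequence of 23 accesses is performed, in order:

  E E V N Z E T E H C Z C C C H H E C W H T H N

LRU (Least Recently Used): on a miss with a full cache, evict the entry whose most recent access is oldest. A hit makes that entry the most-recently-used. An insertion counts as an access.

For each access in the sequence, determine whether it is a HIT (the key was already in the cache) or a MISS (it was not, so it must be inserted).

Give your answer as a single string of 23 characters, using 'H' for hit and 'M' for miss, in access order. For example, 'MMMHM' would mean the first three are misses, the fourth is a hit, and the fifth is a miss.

Answer: MHMMMMMHMMMHHHHHMHMMMHM

Derivation:
LRU simulation (capacity=3):
  1. access E: MISS. Cache (LRU->MRU): [E]
  2. access E: HIT. Cache (LRU->MRU): [E]
  3. access V: MISS. Cache (LRU->MRU): [E V]
  4. access N: MISS. Cache (LRU->MRU): [E V N]
  5. access Z: MISS, evict E. Cache (LRU->MRU): [V N Z]
  6. access E: MISS, evict V. Cache (LRU->MRU): [N Z E]
  7. access T: MISS, evict N. Cache (LRU->MRU): [Z E T]
  8. access E: HIT. Cache (LRU->MRU): [Z T E]
  9. access H: MISS, evict Z. Cache (LRU->MRU): [T E H]
  10. access C: MISS, evict T. Cache (LRU->MRU): [E H C]
  11. access Z: MISS, evict E. Cache (LRU->MRU): [H C Z]
  12. access C: HIT. Cache (LRU->MRU): [H Z C]
  13. access C: HIT. Cache (LRU->MRU): [H Z C]
  14. access C: HIT. Cache (LRU->MRU): [H Z C]
  15. access H: HIT. Cache (LRU->MRU): [Z C H]
  16. access H: HIT. Cache (LRU->MRU): [Z C H]
  17. access E: MISS, evict Z. Cache (LRU->MRU): [C H E]
  18. access C: HIT. Cache (LRU->MRU): [H E C]
  19. access W: MISS, evict H. Cache (LRU->MRU): [E C W]
  20. access H: MISS, evict E. Cache (LRU->MRU): [C W H]
  21. access T: MISS, evict C. Cache (LRU->MRU): [W H T]
  22. access H: HIT. Cache (LRU->MRU): [W T H]
  23. access N: MISS, evict W. Cache (LRU->MRU): [T H N]
Total: 9 hits, 14 misses, 11 evictions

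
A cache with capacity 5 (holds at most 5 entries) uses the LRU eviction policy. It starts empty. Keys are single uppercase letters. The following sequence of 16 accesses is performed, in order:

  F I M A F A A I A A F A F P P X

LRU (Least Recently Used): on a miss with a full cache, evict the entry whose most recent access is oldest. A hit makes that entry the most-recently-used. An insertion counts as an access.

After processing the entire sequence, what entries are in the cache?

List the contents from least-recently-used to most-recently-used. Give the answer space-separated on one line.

Answer: I A F P X

Derivation:
LRU simulation (capacity=5):
  1. access F: MISS. Cache (LRU->MRU): [F]
  2. access I: MISS. Cache (LRU->MRU): [F I]
  3. access M: MISS. Cache (LRU->MRU): [F I M]
  4. access A: MISS. Cache (LRU->MRU): [F I M A]
  5. access F: HIT. Cache (LRU->MRU): [I M A F]
  6. access A: HIT. Cache (LRU->MRU): [I M F A]
  7. access A: HIT. Cache (LRU->MRU): [I M F A]
  8. access I: HIT. Cache (LRU->MRU): [M F A I]
  9. access A: HIT. Cache (LRU->MRU): [M F I A]
  10. access A: HIT. Cache (LRU->MRU): [M F I A]
  11. access F: HIT. Cache (LRU->MRU): [M I A F]
  12. access A: HIT. Cache (LRU->MRU): [M I F A]
  13. access F: HIT. Cache (LRU->MRU): [M I A F]
  14. access P: MISS. Cache (LRU->MRU): [M I A F P]
  15. access P: HIT. Cache (LRU->MRU): [M I A F P]
  16. access X: MISS, evict M. Cache (LRU->MRU): [I A F P X]
Total: 10 hits, 6 misses, 1 evictions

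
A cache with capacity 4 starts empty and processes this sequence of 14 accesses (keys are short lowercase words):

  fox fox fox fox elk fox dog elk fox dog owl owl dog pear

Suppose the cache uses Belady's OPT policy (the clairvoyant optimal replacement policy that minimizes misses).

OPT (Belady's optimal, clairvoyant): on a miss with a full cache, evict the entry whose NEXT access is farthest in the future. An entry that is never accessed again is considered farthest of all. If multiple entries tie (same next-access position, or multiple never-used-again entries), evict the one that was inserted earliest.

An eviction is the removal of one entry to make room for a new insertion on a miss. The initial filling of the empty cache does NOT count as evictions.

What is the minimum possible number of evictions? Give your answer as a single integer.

Answer: 1

Derivation:
OPT (Belady) simulation (capacity=4):
  1. access fox: MISS. Cache: [fox]
  2. access fox: HIT. Next use of fox: step 3. Cache: [fox]
  3. access fox: HIT. Next use of fox: step 4. Cache: [fox]
  4. access fox: HIT. Next use of fox: step 6. Cache: [fox]
  5. access elk: MISS. Cache: [fox elk]
  6. access fox: HIT. Next use of fox: step 9. Cache: [fox elk]
  7. access dog: MISS. Cache: [fox elk dog]
  8. access elk: HIT. Next use of elk: never. Cache: [fox elk dog]
  9. access fox: HIT. Next use of fox: never. Cache: [fox elk dog]
  10. access dog: HIT. Next use of dog: step 13. Cache: [fox elk dog]
  11. access owl: MISS. Cache: [fox elk dog owl]
  12. access owl: HIT. Next use of owl: never. Cache: [fox elk dog owl]
  13. access dog: HIT. Next use of dog: never. Cache: [fox elk dog owl]
  14. access pear: MISS, evict fox (next use: never). Cache: [elk dog owl pear]
Total: 9 hits, 5 misses, 1 evictions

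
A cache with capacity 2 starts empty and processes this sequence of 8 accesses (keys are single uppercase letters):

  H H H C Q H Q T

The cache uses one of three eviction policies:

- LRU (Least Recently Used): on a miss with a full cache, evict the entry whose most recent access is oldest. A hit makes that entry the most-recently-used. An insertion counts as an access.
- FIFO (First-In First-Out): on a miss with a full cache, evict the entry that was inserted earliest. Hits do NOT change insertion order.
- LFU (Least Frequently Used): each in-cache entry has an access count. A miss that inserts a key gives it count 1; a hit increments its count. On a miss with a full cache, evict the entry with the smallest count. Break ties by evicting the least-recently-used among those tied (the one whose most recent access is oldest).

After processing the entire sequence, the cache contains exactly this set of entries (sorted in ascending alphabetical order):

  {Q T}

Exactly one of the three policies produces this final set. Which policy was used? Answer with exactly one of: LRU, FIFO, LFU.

Simulating under each policy and comparing final sets:
  LRU: final set = {Q T} -> MATCHES target
  FIFO: final set = {H T} -> differs
  LFU: final set = {H T} -> differs
Only LRU produces the target set.

Answer: LRU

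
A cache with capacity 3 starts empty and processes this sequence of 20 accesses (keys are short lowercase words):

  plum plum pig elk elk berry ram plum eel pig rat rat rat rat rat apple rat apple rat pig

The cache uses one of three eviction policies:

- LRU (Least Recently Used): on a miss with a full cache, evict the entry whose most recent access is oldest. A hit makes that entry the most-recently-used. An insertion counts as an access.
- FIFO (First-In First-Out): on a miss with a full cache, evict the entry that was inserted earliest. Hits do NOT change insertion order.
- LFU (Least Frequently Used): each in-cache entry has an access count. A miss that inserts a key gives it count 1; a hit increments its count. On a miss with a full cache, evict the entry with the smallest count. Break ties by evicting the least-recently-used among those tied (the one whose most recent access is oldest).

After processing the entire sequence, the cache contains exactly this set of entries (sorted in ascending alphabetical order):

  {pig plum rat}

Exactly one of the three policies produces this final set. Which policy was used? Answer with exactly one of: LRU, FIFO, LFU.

Answer: LFU

Derivation:
Simulating under each policy and comparing final sets:
  LRU: final set = {apple pig rat} -> differs
  FIFO: final set = {apple pig rat} -> differs
  LFU: final set = {pig plum rat} -> MATCHES target
Only LFU produces the target set.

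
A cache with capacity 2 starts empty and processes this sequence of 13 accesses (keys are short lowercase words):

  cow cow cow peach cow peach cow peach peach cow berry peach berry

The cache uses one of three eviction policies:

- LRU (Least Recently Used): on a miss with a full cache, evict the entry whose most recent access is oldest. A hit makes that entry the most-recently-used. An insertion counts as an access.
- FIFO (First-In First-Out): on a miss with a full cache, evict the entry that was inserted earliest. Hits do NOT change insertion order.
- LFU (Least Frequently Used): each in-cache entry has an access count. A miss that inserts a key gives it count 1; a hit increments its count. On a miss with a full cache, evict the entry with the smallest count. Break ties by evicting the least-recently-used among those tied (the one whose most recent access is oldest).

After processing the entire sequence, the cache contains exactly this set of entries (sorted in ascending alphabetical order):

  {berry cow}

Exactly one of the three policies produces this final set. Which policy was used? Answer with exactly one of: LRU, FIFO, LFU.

Simulating under each policy and comparing final sets:
  LRU: final set = {berry peach} -> differs
  FIFO: final set = {berry peach} -> differs
  LFU: final set = {berry cow} -> MATCHES target
Only LFU produces the target set.

Answer: LFU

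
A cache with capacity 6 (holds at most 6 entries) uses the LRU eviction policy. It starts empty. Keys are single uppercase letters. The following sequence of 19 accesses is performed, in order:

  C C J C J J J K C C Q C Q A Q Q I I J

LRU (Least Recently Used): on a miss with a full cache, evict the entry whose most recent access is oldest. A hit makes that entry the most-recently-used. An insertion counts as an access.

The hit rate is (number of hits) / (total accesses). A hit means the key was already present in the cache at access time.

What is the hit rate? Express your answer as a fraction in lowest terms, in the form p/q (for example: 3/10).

Answer: 13/19

Derivation:
LRU simulation (capacity=6):
  1. access C: MISS. Cache (LRU->MRU): [C]
  2. access C: HIT. Cache (LRU->MRU): [C]
  3. access J: MISS. Cache (LRU->MRU): [C J]
  4. access C: HIT. Cache (LRU->MRU): [J C]
  5. access J: HIT. Cache (LRU->MRU): [C J]
  6. access J: HIT. Cache (LRU->MRU): [C J]
  7. access J: HIT. Cache (LRU->MRU): [C J]
  8. access K: MISS. Cache (LRU->MRU): [C J K]
  9. access C: HIT. Cache (LRU->MRU): [J K C]
  10. access C: HIT. Cache (LRU->MRU): [J K C]
  11. access Q: MISS. Cache (LRU->MRU): [J K C Q]
  12. access C: HIT. Cache (LRU->MRU): [J K Q C]
  13. access Q: HIT. Cache (LRU->MRU): [J K C Q]
  14. access A: MISS. Cache (LRU->MRU): [J K C Q A]
  15. access Q: HIT. Cache (LRU->MRU): [J K C A Q]
  16. access Q: HIT. Cache (LRU->MRU): [J K C A Q]
  17. access I: MISS. Cache (LRU->MRU): [J K C A Q I]
  18. access I: HIT. Cache (LRU->MRU): [J K C A Q I]
  19. access J: HIT. Cache (LRU->MRU): [K C A Q I J]
Total: 13 hits, 6 misses, 0 evictions

Hit rate = 13/19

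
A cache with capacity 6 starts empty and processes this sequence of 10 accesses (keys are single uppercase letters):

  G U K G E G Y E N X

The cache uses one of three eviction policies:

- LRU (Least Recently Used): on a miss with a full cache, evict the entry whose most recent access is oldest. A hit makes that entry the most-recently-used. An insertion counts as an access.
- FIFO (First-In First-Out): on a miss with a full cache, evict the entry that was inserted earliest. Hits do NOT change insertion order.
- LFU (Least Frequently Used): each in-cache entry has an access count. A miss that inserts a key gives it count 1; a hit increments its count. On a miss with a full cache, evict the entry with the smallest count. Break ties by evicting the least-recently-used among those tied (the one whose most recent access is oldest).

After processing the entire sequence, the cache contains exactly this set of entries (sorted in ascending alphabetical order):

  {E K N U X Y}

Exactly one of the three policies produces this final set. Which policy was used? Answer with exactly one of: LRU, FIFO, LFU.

Answer: FIFO

Derivation:
Simulating under each policy and comparing final sets:
  LRU: final set = {E G K N X Y} -> differs
  FIFO: final set = {E K N U X Y} -> MATCHES target
  LFU: final set = {E G K N X Y} -> differs
Only FIFO produces the target set.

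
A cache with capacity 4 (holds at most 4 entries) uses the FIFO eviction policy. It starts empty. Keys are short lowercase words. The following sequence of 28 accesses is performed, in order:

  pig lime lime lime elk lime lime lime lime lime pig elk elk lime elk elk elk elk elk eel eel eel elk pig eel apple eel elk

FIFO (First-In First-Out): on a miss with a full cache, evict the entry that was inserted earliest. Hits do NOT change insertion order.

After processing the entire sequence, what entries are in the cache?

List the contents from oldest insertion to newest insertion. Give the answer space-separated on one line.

Answer: lime elk eel apple

Derivation:
FIFO simulation (capacity=4):
  1. access pig: MISS. Cache (old->new): [pig]
  2. access lime: MISS. Cache (old->new): [pig lime]
  3. access lime: HIT. Cache (old->new): [pig lime]
  4. access lime: HIT. Cache (old->new): [pig lime]
  5. access elk: MISS. Cache (old->new): [pig lime elk]
  6. access lime: HIT. Cache (old->new): [pig lime elk]
  7. access lime: HIT. Cache (old->new): [pig lime elk]
  8. access lime: HIT. Cache (old->new): [pig lime elk]
  9. access lime: HIT. Cache (old->new): [pig lime elk]
  10. access lime: HIT. Cache (old->new): [pig lime elk]
  11. access pig: HIT. Cache (old->new): [pig lime elk]
  12. access elk: HIT. Cache (old->new): [pig lime elk]
  13. access elk: HIT. Cache (old->new): [pig lime elk]
  14. access lime: HIT. Cache (old->new): [pig lime elk]
  15. access elk: HIT. Cache (old->new): [pig lime elk]
  16. access elk: HIT. Cache (old->new): [pig lime elk]
  17. access elk: HIT. Cache (old->new): [pig lime elk]
  18. access elk: HIT. Cache (old->new): [pig lime elk]
  19. access elk: HIT. Cache (old->new): [pig lime elk]
  20. access eel: MISS. Cache (old->new): [pig lime elk eel]
  21. access eel: HIT. Cache (old->new): [pig lime elk eel]
  22. access eel: HIT. Cache (old->new): [pig lime elk eel]
  23. access elk: HIT. Cache (old->new): [pig lime elk eel]
  24. access pig: HIT. Cache (old->new): [pig lime elk eel]
  25. access eel: HIT. Cache (old->new): [pig lime elk eel]
  26. access apple: MISS, evict pig. Cache (old->new): [lime elk eel apple]
  27. access eel: HIT. Cache (old->new): [lime elk eel apple]
  28. access elk: HIT. Cache (old->new): [lime elk eel apple]
Total: 23 hits, 5 misses, 1 evictions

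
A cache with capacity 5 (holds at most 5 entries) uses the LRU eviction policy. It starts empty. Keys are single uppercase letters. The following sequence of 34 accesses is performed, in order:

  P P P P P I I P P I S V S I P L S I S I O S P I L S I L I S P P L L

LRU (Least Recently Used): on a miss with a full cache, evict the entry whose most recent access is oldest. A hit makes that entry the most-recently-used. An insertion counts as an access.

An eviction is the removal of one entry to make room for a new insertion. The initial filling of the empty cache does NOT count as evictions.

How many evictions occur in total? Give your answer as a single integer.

LRU simulation (capacity=5):
  1. access P: MISS. Cache (LRU->MRU): [P]
  2. access P: HIT. Cache (LRU->MRU): [P]
  3. access P: HIT. Cache (LRU->MRU): [P]
  4. access P: HIT. Cache (LRU->MRU): [P]
  5. access P: HIT. Cache (LRU->MRU): [P]
  6. access I: MISS. Cache (LRU->MRU): [P I]
  7. access I: HIT. Cache (LRU->MRU): [P I]
  8. access P: HIT. Cache (LRU->MRU): [I P]
  9. access P: HIT. Cache (LRU->MRU): [I P]
  10. access I: HIT. Cache (LRU->MRU): [P I]
  11. access S: MISS. Cache (LRU->MRU): [P I S]
  12. access V: MISS. Cache (LRU->MRU): [P I S V]
  13. access S: HIT. Cache (LRU->MRU): [P I V S]
  14. access I: HIT. Cache (LRU->MRU): [P V S I]
  15. access P: HIT. Cache (LRU->MRU): [V S I P]
  16. access L: MISS. Cache (LRU->MRU): [V S I P L]
  17. access S: HIT. Cache (LRU->MRU): [V I P L S]
  18. access I: HIT. Cache (LRU->MRU): [V P L S I]
  19. access S: HIT. Cache (LRU->MRU): [V P L I S]
  20. access I: HIT. Cache (LRU->MRU): [V P L S I]
  21. access O: MISS, evict V. Cache (LRU->MRU): [P L S I O]
  22. access S: HIT. Cache (LRU->MRU): [P L I O S]
  23. access P: HIT. Cache (LRU->MRU): [L I O S P]
  24. access I: HIT. Cache (LRU->MRU): [L O S P I]
  25. access L: HIT. Cache (LRU->MRU): [O S P I L]
  26. access S: HIT. Cache (LRU->MRU): [O P I L S]
  27. access I: HIT. Cache (LRU->MRU): [O P L S I]
  28. access L: HIT. Cache (LRU->MRU): [O P S I L]
  29. access I: HIT. Cache (LRU->MRU): [O P S L I]
  30. access S: HIT. Cache (LRU->MRU): [O P L I S]
  31. access P: HIT. Cache (LRU->MRU): [O L I S P]
  32. access P: HIT. Cache (LRU->MRU): [O L I S P]
  33. access L: HIT. Cache (LRU->MRU): [O I S P L]
  34. access L: HIT. Cache (LRU->MRU): [O I S P L]
Total: 28 hits, 6 misses, 1 evictions

Answer: 1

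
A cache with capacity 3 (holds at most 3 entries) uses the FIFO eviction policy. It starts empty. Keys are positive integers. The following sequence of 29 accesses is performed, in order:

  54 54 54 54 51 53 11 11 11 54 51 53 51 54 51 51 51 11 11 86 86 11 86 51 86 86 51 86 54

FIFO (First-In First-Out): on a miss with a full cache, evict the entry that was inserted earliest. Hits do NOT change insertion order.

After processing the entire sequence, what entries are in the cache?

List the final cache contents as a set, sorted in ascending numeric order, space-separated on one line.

Answer: 51 54 86

Derivation:
FIFO simulation (capacity=3):
  1. access 54: MISS. Cache (old->new): [54]
  2. access 54: HIT. Cache (old->new): [54]
  3. access 54: HIT. Cache (old->new): [54]
  4. access 54: HIT. Cache (old->new): [54]
  5. access 51: MISS. Cache (old->new): [54 51]
  6. access 53: MISS. Cache (old->new): [54 51 53]
  7. access 11: MISS, evict 54. Cache (old->new): [51 53 11]
  8. access 11: HIT. Cache (old->new): [51 53 11]
  9. access 11: HIT. Cache (old->new): [51 53 11]
  10. access 54: MISS, evict 51. Cache (old->new): [53 11 54]
  11. access 51: MISS, evict 53. Cache (old->new): [11 54 51]
  12. access 53: MISS, evict 11. Cache (old->new): [54 51 53]
  13. access 51: HIT. Cache (old->new): [54 51 53]
  14. access 54: HIT. Cache (old->new): [54 51 53]
  15. access 51: HIT. Cache (old->new): [54 51 53]
  16. access 51: HIT. Cache (old->new): [54 51 53]
  17. access 51: HIT. Cache (old->new): [54 51 53]
  18. access 11: MISS, evict 54. Cache (old->new): [51 53 11]
  19. access 11: HIT. Cache (old->new): [51 53 11]
  20. access 86: MISS, evict 51. Cache (old->new): [53 11 86]
  21. access 86: HIT. Cache (old->new): [53 11 86]
  22. access 11: HIT. Cache (old->new): [53 11 86]
  23. access 86: HIT. Cache (old->new): [53 11 86]
  24. access 51: MISS, evict 53. Cache (old->new): [11 86 51]
  25. access 86: HIT. Cache (old->new): [11 86 51]
  26. access 86: HIT. Cache (old->new): [11 86 51]
  27. access 51: HIT. Cache (old->new): [11 86 51]
  28. access 86: HIT. Cache (old->new): [11 86 51]
  29. access 54: MISS, evict 11. Cache (old->new): [86 51 54]
Total: 18 hits, 11 misses, 8 evictions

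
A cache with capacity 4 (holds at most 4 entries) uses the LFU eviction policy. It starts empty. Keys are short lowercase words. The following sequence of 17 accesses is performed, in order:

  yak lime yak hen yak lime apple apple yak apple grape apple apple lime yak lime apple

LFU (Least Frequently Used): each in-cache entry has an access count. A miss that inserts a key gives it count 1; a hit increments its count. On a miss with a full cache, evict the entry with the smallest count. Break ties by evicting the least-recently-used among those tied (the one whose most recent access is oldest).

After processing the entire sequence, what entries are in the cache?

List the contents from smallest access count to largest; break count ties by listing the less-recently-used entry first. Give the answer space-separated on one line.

LFU simulation (capacity=4):
  1. access yak: MISS. Cache: [yak(c=1)]
  2. access lime: MISS. Cache: [yak(c=1) lime(c=1)]
  3. access yak: HIT, count now 2. Cache: [lime(c=1) yak(c=2)]
  4. access hen: MISS. Cache: [lime(c=1) hen(c=1) yak(c=2)]
  5. access yak: HIT, count now 3. Cache: [lime(c=1) hen(c=1) yak(c=3)]
  6. access lime: HIT, count now 2. Cache: [hen(c=1) lime(c=2) yak(c=3)]
  7. access apple: MISS. Cache: [hen(c=1) apple(c=1) lime(c=2) yak(c=3)]
  8. access apple: HIT, count now 2. Cache: [hen(c=1) lime(c=2) apple(c=2) yak(c=3)]
  9. access yak: HIT, count now 4. Cache: [hen(c=1) lime(c=2) apple(c=2) yak(c=4)]
  10. access apple: HIT, count now 3. Cache: [hen(c=1) lime(c=2) apple(c=3) yak(c=4)]
  11. access grape: MISS, evict hen(c=1). Cache: [grape(c=1) lime(c=2) apple(c=3) yak(c=4)]
  12. access apple: HIT, count now 4. Cache: [grape(c=1) lime(c=2) yak(c=4) apple(c=4)]
  13. access apple: HIT, count now 5. Cache: [grape(c=1) lime(c=2) yak(c=4) apple(c=5)]
  14. access lime: HIT, count now 3. Cache: [grape(c=1) lime(c=3) yak(c=4) apple(c=5)]
  15. access yak: HIT, count now 5. Cache: [grape(c=1) lime(c=3) apple(c=5) yak(c=5)]
  16. access lime: HIT, count now 4. Cache: [grape(c=1) lime(c=4) apple(c=5) yak(c=5)]
  17. access apple: HIT, count now 6. Cache: [grape(c=1) lime(c=4) yak(c=5) apple(c=6)]
Total: 12 hits, 5 misses, 1 evictions

Answer: grape lime yak apple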